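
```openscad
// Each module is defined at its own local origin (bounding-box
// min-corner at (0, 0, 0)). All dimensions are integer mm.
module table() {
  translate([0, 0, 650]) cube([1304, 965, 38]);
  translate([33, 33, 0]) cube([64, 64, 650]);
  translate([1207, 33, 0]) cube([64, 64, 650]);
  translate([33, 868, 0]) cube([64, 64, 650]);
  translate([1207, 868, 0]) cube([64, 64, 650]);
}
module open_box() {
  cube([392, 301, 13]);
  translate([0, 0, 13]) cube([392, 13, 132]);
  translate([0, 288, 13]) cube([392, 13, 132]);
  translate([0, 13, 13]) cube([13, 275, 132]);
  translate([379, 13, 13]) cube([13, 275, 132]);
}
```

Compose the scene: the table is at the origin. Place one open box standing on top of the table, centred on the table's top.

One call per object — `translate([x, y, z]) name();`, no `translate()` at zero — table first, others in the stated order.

table();
translate([456, 332, 688]) open_box();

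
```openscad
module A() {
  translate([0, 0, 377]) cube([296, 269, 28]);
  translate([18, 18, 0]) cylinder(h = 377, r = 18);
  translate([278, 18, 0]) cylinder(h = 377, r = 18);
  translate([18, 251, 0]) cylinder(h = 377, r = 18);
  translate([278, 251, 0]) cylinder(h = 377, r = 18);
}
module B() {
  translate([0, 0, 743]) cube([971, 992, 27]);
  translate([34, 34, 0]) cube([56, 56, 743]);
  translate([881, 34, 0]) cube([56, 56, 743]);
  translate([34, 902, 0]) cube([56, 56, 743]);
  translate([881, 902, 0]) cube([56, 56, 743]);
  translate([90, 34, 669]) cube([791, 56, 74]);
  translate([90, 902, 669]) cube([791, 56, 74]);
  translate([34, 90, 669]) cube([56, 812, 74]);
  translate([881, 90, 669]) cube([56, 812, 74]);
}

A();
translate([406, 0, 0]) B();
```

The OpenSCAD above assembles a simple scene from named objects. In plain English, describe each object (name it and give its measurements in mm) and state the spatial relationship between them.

A is a four-legged stool. The seat is a 296×269×28 mm slab whose top surface is at z = 405 mm; four round legs, each 36 mm in diameter, run from the floor (z = 0) to the underside of the seat, each leg's axis is inset half a diameter from the nearest pair of seat edges (so the leg's bounding box is flush with the corner).

B is a rectangular dining table. The top is 971×992×27 mm with its upper surface at z = 770 mm. It stands on four 56×56 mm square legs, each inset 34 mm from the nearest pair of top edges, running from the floor to the underside of the top. Four apron rails, 56 mm thick and 74 mm tall, run between adjacent legs with their top edges flush with the underside of the top and their outer faces flush with the legs' outer faces.

The table is on the floor beside the stool on its +x side.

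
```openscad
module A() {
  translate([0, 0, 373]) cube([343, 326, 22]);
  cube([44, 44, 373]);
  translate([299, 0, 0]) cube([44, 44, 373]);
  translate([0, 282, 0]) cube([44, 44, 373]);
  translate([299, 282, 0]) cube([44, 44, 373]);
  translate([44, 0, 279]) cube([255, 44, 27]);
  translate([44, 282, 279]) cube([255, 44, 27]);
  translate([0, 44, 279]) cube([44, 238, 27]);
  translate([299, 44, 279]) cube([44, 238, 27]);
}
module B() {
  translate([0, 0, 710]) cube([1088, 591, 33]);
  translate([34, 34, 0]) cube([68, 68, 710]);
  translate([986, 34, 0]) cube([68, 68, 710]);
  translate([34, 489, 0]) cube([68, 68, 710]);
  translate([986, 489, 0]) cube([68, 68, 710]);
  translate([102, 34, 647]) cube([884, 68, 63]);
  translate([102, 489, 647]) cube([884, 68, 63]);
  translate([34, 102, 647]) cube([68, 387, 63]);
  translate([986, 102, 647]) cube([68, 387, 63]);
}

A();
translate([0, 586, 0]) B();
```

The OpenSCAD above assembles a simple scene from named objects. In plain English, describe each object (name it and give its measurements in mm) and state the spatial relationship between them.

A is a four-legged stool. The seat is a 343×326×22 mm slab whose top surface is at z = 395 mm; four square legs, each 44×44 mm in cross-section, run from the floor (z = 0) to the underside of the seat, each flush with a corner of the seat. Four stretchers, 44 mm wide and 27 mm tall, connect adjacent legs with their undersides at z = 279 mm, each running between the inner faces of the legs it joins and aligned with the legs' outer faces on the other axis.

B is a table: top 1088 mm (x) × 591 mm (y), 33 mm thick, upper face at z = 743 mm, on four 68×68 mm square legs, each inset 34 mm from the nearest pair of top edges, running from z = 0 to the bottom of the top. Four apron rails, 68 mm thick and 63 mm tall, run between adjacent legs with their top edges flush with the underside of the top and their outer faces flush with the legs' outer faces.

The table is on the floor beside the stool on its +y side.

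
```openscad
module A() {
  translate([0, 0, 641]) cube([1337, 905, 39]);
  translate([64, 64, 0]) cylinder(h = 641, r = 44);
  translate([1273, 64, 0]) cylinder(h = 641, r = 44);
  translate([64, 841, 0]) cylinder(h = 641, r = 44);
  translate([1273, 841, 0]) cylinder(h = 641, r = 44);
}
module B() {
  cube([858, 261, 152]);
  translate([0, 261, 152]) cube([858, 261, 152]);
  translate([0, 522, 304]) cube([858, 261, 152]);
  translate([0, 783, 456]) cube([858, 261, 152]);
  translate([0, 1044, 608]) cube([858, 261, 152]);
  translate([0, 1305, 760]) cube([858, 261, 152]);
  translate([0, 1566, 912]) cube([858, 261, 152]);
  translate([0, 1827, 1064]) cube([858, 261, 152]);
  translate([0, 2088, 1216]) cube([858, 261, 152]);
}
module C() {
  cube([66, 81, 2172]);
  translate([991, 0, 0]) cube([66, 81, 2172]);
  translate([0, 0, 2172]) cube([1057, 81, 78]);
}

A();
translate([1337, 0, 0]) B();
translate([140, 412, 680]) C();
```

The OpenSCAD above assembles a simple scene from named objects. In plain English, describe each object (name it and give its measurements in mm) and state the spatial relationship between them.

A is a table with a 1337×905 mm rectangular top, 39 mm thick, top surface at z = 680 mm, supported by four round legs of 88 mm diameter, each leg's bounding box inset 20 mm from the nearest pair of top edges, running from the floor.

B is a straight staircase of 9 solid steps. Each step is 858 mm wide (x), 261 mm deep (y, the going) and 152 mm tall (the rise). The first step rests on the floor; each subsequent step sits one going further in +y and one rise higher in +z, directly behind and above the previous step with no overlap.

C is a rectangular door frame: two vertical jambs of 66×81 mm section, 2172 mm tall, with a clear opening 925 mm wide between their inner faces. A header 78 mm tall and 81 mm deep lies on top of the jambs and spans the full outside width.

The staircase is against the table's +x side, with their −y faces flush. The door frame is on top of the table, centred.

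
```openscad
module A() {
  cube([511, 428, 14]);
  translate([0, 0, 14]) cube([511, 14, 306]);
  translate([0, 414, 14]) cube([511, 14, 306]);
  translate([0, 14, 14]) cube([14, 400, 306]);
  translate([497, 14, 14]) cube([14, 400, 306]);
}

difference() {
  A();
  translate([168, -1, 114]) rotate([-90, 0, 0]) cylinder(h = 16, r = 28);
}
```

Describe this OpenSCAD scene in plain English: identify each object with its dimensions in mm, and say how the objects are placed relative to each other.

A is an open storage box with external size 511×428×320 mm and wall thickness 14 mm (the base is also 14 mm thick). The base covers the whole footprint; the four walls stand on the base, with the y-facing walls full-width and the x-facing walls fitting between their inner faces.

The open box has a circular hole of radius 28 mm through its front wall, centred at (x = 168, z = 114).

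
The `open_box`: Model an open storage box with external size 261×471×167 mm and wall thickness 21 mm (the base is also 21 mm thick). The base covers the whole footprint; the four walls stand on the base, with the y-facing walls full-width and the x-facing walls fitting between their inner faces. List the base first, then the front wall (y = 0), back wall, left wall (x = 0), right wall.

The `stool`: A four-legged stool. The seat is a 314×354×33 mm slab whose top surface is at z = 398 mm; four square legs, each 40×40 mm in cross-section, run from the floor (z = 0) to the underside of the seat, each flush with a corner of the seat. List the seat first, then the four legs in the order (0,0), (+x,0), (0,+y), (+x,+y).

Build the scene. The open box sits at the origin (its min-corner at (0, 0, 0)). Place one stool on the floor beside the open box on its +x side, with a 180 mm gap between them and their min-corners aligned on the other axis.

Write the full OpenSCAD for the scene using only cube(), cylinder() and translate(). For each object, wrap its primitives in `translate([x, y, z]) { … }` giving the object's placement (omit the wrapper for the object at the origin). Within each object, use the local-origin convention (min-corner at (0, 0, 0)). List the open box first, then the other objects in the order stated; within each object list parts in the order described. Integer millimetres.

cube([261, 471, 21]);
translate([0, 0, 21]) cube([261, 21, 146]);
translate([0, 450, 21]) cube([261, 21, 146]);
translate([0, 21, 21]) cube([21, 429, 146]);
translate([240, 21, 21]) cube([21, 429, 146]);
translate([441, 0, 0]) {
  translate([0, 0, 365]) cube([314, 354, 33]);
  cube([40, 40, 365]);
  translate([274, 0, 0]) cube([40, 40, 365]);
  translate([0, 314, 0]) cube([40, 40, 365]);
  translate([274, 314, 0]) cube([40, 40, 365]);
}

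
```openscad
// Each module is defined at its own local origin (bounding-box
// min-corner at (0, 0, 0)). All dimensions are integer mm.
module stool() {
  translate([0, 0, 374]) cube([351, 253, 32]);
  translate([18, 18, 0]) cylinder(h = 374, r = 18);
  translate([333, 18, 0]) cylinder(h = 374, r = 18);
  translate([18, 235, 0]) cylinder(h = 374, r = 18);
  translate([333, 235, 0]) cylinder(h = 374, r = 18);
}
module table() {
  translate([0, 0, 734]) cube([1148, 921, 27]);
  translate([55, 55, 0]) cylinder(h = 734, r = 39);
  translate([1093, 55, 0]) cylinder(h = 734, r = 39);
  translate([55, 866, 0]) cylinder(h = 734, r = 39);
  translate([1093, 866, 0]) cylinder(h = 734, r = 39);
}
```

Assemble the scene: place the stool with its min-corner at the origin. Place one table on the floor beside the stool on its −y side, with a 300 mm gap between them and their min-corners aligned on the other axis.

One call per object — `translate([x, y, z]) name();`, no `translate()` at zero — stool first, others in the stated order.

stool();
translate([0, -1221, 0]) table();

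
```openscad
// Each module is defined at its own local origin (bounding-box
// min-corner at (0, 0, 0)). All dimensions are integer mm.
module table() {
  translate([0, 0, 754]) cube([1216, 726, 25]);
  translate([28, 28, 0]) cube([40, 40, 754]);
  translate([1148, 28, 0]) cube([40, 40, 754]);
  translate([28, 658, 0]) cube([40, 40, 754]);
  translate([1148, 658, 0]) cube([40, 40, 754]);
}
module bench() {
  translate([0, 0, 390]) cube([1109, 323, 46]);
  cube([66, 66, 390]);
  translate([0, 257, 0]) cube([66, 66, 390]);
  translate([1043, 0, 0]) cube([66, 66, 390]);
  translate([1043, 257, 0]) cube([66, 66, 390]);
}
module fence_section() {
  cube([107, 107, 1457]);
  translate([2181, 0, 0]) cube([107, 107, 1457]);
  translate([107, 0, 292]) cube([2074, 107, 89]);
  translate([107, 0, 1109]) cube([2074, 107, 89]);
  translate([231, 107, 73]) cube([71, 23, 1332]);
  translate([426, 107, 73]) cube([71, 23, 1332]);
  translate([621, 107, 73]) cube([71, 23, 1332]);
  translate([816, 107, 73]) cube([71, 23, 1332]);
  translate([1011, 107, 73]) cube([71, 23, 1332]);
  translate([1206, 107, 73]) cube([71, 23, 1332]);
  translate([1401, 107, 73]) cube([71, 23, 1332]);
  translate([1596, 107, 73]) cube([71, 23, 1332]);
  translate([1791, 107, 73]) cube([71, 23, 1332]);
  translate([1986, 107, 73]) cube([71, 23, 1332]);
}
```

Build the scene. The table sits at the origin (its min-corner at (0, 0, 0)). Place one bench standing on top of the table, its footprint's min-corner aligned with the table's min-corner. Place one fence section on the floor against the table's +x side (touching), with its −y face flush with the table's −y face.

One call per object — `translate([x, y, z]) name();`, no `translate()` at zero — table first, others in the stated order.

table();
translate([0, 0, 779]) bench();
translate([1216, 0, 0]) fence_section();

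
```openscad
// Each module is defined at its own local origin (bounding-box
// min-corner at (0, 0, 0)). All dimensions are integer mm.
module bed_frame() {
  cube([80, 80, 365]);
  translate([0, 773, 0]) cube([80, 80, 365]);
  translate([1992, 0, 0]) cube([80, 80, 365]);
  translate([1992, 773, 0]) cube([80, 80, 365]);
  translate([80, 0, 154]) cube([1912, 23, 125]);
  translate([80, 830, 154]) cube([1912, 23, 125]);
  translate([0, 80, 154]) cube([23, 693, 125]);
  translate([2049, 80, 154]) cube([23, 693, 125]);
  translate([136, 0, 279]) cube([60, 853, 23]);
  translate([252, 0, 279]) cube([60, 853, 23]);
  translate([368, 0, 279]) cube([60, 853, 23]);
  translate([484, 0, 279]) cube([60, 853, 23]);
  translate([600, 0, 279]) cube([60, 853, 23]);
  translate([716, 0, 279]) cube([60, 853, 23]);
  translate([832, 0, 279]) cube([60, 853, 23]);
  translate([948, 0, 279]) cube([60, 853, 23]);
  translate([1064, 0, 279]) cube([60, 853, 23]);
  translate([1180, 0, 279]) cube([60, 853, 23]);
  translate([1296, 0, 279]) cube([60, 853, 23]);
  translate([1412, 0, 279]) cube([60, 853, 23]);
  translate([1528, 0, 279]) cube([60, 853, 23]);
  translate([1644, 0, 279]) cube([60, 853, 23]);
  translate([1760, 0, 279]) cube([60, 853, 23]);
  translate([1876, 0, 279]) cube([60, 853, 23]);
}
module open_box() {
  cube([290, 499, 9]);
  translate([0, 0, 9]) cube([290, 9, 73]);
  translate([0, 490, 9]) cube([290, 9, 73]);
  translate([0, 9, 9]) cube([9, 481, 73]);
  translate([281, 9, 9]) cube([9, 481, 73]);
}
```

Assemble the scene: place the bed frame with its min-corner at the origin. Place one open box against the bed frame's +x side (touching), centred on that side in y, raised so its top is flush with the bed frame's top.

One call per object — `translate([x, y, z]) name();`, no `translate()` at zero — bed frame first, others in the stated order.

bed_frame();
translate([2072, 177, 283]) open_box();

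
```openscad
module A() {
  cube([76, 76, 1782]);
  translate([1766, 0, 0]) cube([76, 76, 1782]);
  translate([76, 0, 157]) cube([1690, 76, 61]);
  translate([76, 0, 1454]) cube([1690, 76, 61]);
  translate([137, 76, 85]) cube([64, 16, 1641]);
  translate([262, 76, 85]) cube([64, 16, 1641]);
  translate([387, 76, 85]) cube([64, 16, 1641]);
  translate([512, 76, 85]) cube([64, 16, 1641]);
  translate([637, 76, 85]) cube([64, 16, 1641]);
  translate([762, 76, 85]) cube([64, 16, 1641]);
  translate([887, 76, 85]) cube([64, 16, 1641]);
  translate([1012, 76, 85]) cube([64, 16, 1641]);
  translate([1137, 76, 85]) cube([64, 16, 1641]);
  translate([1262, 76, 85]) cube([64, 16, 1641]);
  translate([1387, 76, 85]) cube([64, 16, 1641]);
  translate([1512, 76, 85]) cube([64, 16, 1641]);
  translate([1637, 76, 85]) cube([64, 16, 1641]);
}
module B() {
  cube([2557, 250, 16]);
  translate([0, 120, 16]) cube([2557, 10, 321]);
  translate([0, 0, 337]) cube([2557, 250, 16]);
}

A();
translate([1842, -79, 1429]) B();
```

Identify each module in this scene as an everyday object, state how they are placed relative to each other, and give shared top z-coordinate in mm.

Both tops at z = 1782 mm.

A is a fence section. B is an I-beam. The I-beam is beside the fence section with their tops flush at z = 1782. The shared top z-coordinate is 1782 mm.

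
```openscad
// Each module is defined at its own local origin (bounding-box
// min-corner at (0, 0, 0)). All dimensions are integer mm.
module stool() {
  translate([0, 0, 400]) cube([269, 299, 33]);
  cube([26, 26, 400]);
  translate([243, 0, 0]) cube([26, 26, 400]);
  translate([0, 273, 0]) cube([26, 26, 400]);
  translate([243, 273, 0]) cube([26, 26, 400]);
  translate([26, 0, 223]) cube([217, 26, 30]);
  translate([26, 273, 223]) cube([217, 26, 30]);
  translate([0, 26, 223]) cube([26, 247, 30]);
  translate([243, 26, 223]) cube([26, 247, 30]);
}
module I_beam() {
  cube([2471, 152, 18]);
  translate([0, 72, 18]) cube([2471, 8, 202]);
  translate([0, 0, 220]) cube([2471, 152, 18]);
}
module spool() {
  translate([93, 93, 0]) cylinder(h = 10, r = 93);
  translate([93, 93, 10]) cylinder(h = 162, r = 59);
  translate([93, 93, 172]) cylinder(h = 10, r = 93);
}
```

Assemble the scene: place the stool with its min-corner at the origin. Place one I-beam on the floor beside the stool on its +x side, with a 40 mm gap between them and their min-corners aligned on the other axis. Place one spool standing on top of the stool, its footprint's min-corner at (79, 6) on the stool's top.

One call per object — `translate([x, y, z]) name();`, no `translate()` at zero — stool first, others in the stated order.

stool();
translate([309, 0, 0]) I_beam();
translate([79, 6, 433]) spool();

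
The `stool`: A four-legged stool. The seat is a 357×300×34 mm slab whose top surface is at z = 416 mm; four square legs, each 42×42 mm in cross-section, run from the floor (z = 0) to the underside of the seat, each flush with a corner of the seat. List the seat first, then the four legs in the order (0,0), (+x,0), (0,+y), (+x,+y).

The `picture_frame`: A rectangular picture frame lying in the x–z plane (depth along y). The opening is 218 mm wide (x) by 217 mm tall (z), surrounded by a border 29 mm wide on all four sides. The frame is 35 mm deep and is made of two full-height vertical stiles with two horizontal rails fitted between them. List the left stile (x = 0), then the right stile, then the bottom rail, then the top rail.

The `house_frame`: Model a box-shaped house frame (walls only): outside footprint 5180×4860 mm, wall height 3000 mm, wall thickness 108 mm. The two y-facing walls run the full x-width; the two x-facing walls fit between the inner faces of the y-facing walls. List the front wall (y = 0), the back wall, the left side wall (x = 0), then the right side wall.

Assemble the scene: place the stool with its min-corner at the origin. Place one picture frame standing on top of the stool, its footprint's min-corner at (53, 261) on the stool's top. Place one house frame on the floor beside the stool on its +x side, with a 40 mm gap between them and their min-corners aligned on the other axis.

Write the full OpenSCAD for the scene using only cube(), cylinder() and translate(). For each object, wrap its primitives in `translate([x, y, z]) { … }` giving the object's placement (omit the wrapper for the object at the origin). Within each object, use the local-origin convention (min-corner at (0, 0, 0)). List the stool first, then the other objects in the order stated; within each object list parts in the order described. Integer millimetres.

translate([0, 0, 382]) cube([357, 300, 34]);
cube([42, 42, 382]);
translate([315, 0, 0]) cube([42, 42, 382]);
translate([0, 258, 0]) cube([42, 42, 382]);
translate([315, 258, 0]) cube([42, 42, 382]);
translate([53, 261, 416]) {
  cube([29, 35, 275]);
  translate([247, 0, 0]) cube([29, 35, 275]);
  translate([29, 0, 0]) cube([218, 35, 29]);
  translate([29, 0, 246]) cube([218, 35, 29]);
}
translate([397, 0, 0]) {
  cube([5180, 108, 3000]);
  translate([0, 4752, 0]) cube([5180, 108, 3000]);
  translate([0, 108, 0]) cube([108, 4644, 3000]);
  translate([5072, 108, 0]) cube([108, 4644, 3000]);
}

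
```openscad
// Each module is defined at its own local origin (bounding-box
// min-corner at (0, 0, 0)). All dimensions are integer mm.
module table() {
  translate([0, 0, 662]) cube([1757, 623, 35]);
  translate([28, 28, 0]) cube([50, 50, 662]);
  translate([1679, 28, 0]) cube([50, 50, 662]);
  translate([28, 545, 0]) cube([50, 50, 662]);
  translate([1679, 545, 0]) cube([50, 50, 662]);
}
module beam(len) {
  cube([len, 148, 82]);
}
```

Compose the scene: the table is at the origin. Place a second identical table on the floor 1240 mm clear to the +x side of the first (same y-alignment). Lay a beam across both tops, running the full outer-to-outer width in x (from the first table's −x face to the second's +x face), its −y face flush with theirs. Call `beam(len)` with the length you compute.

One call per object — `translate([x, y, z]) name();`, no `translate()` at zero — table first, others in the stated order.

table();
translate([2997, 0, 0]) table();
translate([0, 0, 697]) beam(4754);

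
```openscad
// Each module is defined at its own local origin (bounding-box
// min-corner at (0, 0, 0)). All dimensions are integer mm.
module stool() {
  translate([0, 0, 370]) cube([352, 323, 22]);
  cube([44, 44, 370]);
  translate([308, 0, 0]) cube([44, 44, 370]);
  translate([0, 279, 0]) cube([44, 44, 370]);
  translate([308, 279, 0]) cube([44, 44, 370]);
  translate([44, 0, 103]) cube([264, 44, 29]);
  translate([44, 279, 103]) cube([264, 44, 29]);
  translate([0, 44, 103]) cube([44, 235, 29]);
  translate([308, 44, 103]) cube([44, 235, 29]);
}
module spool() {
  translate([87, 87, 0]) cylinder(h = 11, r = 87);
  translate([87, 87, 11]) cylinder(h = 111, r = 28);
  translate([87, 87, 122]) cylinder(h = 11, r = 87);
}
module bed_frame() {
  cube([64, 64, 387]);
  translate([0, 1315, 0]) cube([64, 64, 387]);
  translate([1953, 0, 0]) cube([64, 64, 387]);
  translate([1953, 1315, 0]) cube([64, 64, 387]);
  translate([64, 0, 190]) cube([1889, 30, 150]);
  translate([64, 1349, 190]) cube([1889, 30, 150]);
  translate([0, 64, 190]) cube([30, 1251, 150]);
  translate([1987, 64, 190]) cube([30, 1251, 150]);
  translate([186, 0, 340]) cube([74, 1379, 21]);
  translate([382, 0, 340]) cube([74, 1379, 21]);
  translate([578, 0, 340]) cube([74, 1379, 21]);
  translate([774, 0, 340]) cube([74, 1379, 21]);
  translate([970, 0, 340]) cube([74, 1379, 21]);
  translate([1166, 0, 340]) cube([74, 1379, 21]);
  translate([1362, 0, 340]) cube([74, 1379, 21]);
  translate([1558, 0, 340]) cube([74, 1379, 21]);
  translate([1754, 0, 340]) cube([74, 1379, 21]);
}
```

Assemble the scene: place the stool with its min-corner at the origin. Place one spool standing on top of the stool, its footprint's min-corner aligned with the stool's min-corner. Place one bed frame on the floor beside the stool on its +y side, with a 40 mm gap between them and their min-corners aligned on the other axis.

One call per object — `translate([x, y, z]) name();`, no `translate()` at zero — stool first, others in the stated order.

stool();
translate([0, 0, 392]) spool();
translate([0, 363, 0]) bed_frame();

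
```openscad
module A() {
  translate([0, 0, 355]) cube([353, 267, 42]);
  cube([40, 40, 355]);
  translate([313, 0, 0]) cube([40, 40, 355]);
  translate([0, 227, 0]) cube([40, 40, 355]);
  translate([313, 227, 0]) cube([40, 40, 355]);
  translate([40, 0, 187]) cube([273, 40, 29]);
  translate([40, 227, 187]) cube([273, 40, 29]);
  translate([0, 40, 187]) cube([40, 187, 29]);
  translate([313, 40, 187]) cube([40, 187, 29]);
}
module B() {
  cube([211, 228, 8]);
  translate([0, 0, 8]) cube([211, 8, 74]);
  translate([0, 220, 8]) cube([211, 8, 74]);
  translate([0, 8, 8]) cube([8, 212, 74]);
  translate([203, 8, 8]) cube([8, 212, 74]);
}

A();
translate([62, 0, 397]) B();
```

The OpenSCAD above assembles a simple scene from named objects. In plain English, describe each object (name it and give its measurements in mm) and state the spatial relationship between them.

A is a four-legged stool. The seat is 353×267 mm, 42 mm thick, top at z = 397 mm. It stands on four square legs, each 40×40 mm in cross-section, from z = 0 to the seat underside, each flush with a corner of the seat. Four stretchers, 40 mm wide and 29 mm tall, connect adjacent legs with their undersides at z = 187 mm, each running between the inner faces of the legs it joins and aligned with the legs' outer faces on the other axis.

B is an open-topped rectangular box: outside dimensions 211×228×82 mm, with a uniform wall and base thickness of 8 mm. The base is a full 211×228 slab on the floor; four walls sit on top of the base. The front and back walls (the −y and +y sides) span the full width; the two side walls fit between them.

The open box is on top of the stool.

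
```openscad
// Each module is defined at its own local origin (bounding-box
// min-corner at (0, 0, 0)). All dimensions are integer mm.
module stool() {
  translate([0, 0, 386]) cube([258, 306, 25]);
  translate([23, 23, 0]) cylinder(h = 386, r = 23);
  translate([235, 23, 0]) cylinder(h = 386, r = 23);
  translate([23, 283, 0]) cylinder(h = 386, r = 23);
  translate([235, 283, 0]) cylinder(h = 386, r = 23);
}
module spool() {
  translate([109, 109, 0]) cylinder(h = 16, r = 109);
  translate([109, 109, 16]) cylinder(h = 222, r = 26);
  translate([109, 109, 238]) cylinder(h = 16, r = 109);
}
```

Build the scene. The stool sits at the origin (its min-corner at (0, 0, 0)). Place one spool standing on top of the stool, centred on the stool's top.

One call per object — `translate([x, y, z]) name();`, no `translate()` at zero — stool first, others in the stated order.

stool();
translate([20, 44, 411]) spool();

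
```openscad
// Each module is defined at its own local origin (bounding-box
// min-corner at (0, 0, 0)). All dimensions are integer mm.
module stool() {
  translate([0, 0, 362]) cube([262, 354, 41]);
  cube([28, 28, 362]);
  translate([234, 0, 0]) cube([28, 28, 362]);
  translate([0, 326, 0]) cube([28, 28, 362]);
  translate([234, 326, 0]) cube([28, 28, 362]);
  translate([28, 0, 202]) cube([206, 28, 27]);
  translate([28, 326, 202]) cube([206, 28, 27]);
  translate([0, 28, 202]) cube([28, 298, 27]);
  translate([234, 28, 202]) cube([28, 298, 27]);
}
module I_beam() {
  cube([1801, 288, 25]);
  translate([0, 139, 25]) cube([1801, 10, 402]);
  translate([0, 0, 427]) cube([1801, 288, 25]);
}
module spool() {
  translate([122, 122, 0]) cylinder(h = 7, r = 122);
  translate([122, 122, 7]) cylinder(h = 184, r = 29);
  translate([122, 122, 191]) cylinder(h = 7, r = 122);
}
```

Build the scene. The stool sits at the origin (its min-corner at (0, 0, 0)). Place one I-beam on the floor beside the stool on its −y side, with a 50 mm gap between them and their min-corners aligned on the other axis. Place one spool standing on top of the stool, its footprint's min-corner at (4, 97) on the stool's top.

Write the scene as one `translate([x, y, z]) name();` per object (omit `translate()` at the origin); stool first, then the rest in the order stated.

stool();
translate([0, -338, 0]) I_beam();
translate([4, 97, 403]) spool();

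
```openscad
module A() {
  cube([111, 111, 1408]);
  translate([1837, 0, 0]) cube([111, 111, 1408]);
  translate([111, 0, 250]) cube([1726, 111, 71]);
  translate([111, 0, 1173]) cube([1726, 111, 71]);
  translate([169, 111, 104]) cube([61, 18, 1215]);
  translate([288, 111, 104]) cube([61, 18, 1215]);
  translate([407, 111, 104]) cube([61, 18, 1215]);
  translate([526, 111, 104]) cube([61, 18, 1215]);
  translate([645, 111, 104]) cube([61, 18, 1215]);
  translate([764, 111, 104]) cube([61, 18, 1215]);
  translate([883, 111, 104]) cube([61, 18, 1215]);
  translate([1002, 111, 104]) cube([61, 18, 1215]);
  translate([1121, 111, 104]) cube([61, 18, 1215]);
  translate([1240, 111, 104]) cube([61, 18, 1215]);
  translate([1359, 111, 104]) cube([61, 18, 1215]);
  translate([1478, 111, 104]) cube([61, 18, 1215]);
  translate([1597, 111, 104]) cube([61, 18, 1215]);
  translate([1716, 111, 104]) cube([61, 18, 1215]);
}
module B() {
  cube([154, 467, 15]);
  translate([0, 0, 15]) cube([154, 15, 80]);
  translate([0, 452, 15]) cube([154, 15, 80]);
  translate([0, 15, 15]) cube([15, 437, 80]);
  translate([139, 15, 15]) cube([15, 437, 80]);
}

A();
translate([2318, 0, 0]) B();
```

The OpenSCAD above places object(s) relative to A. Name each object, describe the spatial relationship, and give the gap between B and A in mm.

The open box's nearest face is 370 mm from the fence section's +x face.

A is a fence section. B is an open box. The open box is on the floor beside the fence section on its +x side. The gap between the open box and the fence section is 370 mm.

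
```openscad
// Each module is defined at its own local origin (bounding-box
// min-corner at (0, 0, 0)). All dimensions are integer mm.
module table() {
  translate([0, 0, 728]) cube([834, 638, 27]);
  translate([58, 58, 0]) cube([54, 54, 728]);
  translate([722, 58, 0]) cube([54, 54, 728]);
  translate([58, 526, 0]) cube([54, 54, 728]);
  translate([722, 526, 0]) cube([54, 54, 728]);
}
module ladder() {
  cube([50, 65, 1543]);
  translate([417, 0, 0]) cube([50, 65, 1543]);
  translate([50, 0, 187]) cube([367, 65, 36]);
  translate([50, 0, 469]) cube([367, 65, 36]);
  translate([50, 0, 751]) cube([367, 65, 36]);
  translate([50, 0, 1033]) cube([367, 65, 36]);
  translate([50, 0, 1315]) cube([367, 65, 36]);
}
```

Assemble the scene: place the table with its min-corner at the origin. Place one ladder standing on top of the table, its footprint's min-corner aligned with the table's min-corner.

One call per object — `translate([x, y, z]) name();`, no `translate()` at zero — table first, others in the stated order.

table();
translate([0, 0, 755]) ladder();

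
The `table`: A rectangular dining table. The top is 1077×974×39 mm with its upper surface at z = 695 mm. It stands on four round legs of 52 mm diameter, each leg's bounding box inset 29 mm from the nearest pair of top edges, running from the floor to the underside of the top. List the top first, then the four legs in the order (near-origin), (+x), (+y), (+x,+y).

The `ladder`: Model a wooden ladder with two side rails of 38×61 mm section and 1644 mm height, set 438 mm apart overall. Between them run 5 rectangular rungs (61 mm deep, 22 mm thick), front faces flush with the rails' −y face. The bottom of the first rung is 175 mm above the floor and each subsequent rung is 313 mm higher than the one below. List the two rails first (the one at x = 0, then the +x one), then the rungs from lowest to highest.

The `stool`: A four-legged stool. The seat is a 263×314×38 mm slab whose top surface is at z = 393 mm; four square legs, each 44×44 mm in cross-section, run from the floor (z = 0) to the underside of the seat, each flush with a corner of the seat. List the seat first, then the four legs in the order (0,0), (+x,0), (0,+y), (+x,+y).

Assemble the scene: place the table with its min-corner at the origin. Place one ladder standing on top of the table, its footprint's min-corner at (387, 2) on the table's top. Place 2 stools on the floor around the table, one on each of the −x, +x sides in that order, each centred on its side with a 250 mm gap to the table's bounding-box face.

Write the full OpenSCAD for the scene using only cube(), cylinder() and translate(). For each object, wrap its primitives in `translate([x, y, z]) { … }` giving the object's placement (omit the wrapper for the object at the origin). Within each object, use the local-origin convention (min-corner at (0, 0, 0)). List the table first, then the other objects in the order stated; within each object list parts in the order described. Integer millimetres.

translate([0, 0, 656]) cube([1077, 974, 39]);
translate([55, 55, 0]) cylinder(h = 656, r = 26);
translate([1022, 55, 0]) cylinder(h = 656, r = 26);
translate([55, 919, 0]) cylinder(h = 656, r = 26);
translate([1022, 919, 0]) cylinder(h = 656, r = 26);
translate([387, 2, 695]) {
  cube([38, 61, 1644]);
  translate([400, 0, 0]) cube([38, 61, 1644]);
  translate([38, 0, 175]) cube([362, 61, 22]);
  translate([38, 0, 488]) cube([362, 61, 22]);
  translate([38, 0, 801]) cube([362, 61, 22]);
  translate([38, 0, 1114]) cube([362, 61, 22]);
  translate([38, 0, 1427]) cube([362, 61, 22]);
}
translate([-513, 330, 0]) {
  translate([0, 0, 355]) cube([263, 314, 38]);
  cube([44, 44, 355]);
  translate([219, 0, 0]) cube([44, 44, 355]);
  translate([0, 270, 0]) cube([44, 44, 355]);
  translate([219, 270, 0]) cube([44, 44, 355]);
}
translate([1327, 330, 0]) {
  translate([0, 0, 355]) cube([263, 314, 38]);
  cube([44, 44, 355]);
  translate([219, 0, 0]) cube([44, 44, 355]);
  translate([0, 270, 0]) cube([44, 44, 355]);
  translate([219, 270, 0]) cube([44, 44, 355]);
}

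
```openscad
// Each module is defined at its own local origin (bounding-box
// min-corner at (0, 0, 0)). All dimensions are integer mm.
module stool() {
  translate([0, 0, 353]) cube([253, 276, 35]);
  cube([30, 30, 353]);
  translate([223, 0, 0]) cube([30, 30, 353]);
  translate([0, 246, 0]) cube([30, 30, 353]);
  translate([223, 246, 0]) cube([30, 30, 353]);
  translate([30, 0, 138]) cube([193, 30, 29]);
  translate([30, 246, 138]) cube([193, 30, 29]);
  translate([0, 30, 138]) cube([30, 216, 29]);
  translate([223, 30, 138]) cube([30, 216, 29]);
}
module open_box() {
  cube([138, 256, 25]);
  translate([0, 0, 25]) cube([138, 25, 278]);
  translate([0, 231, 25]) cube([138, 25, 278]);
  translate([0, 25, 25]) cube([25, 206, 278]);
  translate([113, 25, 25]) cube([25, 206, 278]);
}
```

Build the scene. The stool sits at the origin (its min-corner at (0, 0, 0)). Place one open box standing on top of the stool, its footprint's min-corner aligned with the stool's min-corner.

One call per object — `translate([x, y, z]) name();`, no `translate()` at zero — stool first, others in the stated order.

stool();
translate([0, 0, 388]) open_box();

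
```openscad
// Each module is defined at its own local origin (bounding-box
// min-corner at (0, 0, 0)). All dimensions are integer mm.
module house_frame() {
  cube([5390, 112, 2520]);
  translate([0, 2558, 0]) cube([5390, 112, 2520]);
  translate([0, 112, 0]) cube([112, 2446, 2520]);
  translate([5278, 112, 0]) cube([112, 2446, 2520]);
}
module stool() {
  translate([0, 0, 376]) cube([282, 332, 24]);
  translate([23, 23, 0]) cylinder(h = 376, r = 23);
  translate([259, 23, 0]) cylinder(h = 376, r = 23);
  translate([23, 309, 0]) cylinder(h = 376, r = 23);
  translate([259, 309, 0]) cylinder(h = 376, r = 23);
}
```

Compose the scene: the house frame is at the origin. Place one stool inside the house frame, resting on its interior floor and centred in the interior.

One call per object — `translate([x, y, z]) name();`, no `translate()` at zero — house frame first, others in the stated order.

house_frame();
translate([2554, 1169, 0]) stool();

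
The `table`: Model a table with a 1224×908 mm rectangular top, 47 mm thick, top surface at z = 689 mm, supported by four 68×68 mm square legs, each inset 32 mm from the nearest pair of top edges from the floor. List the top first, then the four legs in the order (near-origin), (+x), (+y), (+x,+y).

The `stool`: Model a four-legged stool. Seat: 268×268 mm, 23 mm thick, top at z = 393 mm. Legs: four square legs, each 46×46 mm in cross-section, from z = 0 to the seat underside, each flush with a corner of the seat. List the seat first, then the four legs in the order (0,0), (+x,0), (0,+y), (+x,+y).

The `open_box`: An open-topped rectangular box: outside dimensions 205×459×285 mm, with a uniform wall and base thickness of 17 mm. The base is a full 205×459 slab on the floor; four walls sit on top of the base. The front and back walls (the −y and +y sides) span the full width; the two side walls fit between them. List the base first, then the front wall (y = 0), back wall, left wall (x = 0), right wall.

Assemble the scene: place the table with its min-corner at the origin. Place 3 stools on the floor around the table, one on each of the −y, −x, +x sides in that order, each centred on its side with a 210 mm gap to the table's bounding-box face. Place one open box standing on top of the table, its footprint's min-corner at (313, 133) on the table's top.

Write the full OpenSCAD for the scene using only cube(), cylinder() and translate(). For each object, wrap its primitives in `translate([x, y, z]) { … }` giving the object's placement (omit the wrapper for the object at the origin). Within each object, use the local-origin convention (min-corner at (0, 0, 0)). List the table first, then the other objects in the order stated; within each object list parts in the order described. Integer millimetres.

translate([0, 0, 642]) cube([1224, 908, 47]);
translate([32, 32, 0]) cube([68, 68, 642]);
translate([1124, 32, 0]) cube([68, 68, 642]);
translate([32, 808, 0]) cube([68, 68, 642]);
translate([1124, 808, 0]) cube([68, 68, 642]);
translate([478, -478, 0]) {
  translate([0, 0, 370]) cube([268, 268, 23]);
  cube([46, 46, 370]);
  translate([222, 0, 0]) cube([46, 46, 370]);
  translate([0, 222, 0]) cube([46, 46, 370]);
  translate([222, 222, 0]) cube([46, 46, 370]);
}
translate([-478, 320, 0]) {
  translate([0, 0, 370]) cube([268, 268, 23]);
  cube([46, 46, 370]);
  translate([222, 0, 0]) cube([46, 46, 370]);
  translate([0, 222, 0]) cube([46, 46, 370]);
  translate([222, 222, 0]) cube([46, 46, 370]);
}
translate([1434, 320, 0]) {
  translate([0, 0, 370]) cube([268, 268, 23]);
  cube([46, 46, 370]);
  translate([222, 0, 0]) cube([46, 46, 370]);
  translate([0, 222, 0]) cube([46, 46, 370]);
  translate([222, 222, 0]) cube([46, 46, 370]);
}
translate([313, 133, 689]) {
  cube([205, 459, 17]);
  translate([0, 0, 17]) cube([205, 17, 268]);
  translate([0, 442, 17]) cube([205, 17, 268]);
  translate([0, 17, 17]) cube([17, 425, 268]);
  translate([188, 17, 17]) cube([17, 425, 268]);
}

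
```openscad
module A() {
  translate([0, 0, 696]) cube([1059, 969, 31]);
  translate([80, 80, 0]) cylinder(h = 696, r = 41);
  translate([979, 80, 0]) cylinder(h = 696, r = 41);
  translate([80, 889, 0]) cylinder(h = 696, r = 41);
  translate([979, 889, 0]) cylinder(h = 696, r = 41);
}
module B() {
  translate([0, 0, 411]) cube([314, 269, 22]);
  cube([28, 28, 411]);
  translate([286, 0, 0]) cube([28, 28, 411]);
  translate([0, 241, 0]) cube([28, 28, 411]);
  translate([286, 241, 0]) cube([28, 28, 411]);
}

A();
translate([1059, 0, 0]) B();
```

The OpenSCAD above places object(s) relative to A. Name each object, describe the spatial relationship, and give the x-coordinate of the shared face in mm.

The table's +x face and the stool's −x face are both at x = 1059 mm.

A is a table. B is a stool. The stool is against the table's +x side, with their −y faces flush. The x-coordinate of the shared face is 1059 mm.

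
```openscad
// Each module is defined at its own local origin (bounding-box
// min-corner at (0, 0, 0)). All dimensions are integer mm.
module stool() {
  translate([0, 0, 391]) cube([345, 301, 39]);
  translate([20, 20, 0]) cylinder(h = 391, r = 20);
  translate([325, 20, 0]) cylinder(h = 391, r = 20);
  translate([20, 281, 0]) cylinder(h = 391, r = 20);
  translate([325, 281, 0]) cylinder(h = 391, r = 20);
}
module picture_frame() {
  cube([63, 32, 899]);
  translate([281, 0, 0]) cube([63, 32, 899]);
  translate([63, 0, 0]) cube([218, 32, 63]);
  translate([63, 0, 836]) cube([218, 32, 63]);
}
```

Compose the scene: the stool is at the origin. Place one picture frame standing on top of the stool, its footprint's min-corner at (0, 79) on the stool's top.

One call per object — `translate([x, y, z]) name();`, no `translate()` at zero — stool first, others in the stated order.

stool();
translate([0, 79, 430]) picture_frame();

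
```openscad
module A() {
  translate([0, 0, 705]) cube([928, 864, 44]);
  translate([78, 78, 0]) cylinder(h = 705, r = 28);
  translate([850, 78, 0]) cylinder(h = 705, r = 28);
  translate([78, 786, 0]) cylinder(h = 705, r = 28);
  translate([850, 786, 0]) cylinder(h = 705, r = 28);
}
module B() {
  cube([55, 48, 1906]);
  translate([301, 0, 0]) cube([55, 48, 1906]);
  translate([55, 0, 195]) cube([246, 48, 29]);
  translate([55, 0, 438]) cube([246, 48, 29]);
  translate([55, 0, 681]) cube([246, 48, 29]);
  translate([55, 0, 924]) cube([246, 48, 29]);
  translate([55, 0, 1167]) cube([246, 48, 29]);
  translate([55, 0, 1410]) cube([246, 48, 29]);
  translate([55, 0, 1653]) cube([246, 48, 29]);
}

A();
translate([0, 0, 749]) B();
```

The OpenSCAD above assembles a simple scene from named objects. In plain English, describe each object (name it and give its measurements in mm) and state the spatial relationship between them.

A is a table: top 928 mm (x) × 864 mm (y), 44 mm thick, upper face at z = 749 mm, on four round legs of 56 mm diameter, each leg's bounding box inset 50 mm from the nearest pair of top edges, running from z = 0 to the bottom of the top.

B is a straight ladder. Two 55×48 mm vertical rails, 1906 mm tall, stand 356 mm apart (outside-to-outside) with their front faces coplanar on the −y side. 7 rungs, each 48 mm deep and 29 mm tall, span between the inner faces of the rails, front faces flush with the rails. The lowest rung's underside is at z = 195 mm and rungs are spaced 243 mm apart (underside to underside).

The ladder is on top of the table.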